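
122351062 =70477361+51873701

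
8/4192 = 1/524= 0.00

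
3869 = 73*53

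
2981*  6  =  17886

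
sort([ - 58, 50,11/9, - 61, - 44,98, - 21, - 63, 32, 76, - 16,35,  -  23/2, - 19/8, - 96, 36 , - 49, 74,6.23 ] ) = [ - 96, - 63 , - 61, - 58, - 49, - 44,  -  21, - 16, - 23/2, - 19/8, 11/9,6.23, 32, 35,36,50, 74, 76, 98]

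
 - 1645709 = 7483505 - 9129214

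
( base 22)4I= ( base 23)4e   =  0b1101010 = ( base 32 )3A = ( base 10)106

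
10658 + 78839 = 89497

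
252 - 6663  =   - 6411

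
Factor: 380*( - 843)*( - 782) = 250505880 = 2^3*3^1*5^1 * 17^1*19^1*23^1*281^1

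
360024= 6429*56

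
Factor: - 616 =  - 2^3*7^1 * 11^1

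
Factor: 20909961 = 3^3*823^1* 941^1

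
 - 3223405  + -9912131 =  - 13135536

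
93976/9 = 93976/9 = 10441.78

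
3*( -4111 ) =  - 12333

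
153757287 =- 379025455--532782742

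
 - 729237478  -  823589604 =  - 1552827082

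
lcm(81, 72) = 648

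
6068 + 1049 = 7117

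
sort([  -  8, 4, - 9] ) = [ -9, - 8 , 4]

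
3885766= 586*6631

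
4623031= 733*6307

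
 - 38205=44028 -82233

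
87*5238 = 455706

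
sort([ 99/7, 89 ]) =[ 99/7,89 ]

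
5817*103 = 599151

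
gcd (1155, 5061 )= 21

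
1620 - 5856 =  - 4236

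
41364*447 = 18489708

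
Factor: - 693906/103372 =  - 346953/51686 =-2^( - 1) * 3^1*17^1 * 43^( - 1)*601^( - 1 )*6803^1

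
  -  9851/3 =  - 9851/3=- 3283.67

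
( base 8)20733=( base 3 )102220000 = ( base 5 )234132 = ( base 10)8667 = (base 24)F13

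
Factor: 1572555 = 3^1*5^1*41^1  *  2557^1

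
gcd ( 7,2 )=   1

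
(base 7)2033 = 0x2C6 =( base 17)27D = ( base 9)868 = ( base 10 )710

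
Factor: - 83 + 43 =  - 2^3*5^1 = - 40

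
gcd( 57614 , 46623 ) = 1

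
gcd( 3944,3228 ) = 4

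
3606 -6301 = - 2695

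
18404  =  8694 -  - 9710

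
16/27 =16/27  =  0.59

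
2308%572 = 20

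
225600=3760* 60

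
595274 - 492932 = 102342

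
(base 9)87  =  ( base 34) 2b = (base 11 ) 72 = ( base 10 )79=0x4F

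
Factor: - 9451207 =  - 113^1 * 83639^1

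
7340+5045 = 12385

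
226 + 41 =267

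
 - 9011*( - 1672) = 15066392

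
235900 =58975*4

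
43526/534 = 81 + 136/267 =81.51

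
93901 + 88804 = 182705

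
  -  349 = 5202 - 5551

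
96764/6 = 16127 + 1/3 = 16127.33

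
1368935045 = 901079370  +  467855675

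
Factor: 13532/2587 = 68/13 = 2^2 * 13^(  -  1 )*17^1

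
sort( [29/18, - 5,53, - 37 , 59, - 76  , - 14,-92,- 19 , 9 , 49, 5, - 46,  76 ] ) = [- 92, - 76, - 46 , - 37,-19, - 14 , - 5 , 29/18 , 5,  9,49, 53, 59,76]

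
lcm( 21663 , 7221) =21663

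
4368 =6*728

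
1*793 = 793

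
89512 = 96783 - 7271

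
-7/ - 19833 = 7/19833 = 0.00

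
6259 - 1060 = 5199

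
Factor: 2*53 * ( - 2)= - 212 = - 2^2 * 53^1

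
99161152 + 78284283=177445435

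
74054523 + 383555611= 457610134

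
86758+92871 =179629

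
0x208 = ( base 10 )520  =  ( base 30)HA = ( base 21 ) 13G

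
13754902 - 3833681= 9921221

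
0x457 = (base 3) 1112011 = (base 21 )2AJ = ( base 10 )1111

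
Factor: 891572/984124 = 9691/10697 = 11^1*19^( - 1) * 563^( - 1 )*881^1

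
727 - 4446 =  - 3719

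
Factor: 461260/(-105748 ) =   -  5^1*23063^1*26437^( - 1 ) = -115315/26437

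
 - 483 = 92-575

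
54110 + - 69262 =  - 15152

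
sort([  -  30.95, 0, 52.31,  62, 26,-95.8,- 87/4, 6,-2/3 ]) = [ - 95.8, - 30.95, - 87/4, - 2/3, 0,6 , 26,52.31, 62]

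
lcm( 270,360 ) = 1080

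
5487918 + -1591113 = 3896805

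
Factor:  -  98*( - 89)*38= 2^2* 7^2*19^1*89^1 = 331436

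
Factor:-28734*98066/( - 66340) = 704457111/16585 = 3^1*5^ ( - 1 )*31^( - 1) * 107^( - 1)* 4789^1*49033^1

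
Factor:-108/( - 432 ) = 1/4 = 2^ (  -  2) 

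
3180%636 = 0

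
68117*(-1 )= - 68117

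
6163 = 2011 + 4152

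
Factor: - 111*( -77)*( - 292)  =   - 2^2*3^1*7^1*11^1*37^1*73^1 = -2495724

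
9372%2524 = 1800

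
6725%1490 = 765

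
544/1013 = 544/1013 = 0.54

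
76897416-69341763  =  7555653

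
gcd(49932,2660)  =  76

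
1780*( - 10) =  - 17800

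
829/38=21 + 31/38 = 21.82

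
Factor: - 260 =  - 2^2 * 5^1* 13^1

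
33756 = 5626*6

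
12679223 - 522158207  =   - 509478984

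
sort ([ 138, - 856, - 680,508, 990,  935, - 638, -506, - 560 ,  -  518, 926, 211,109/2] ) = [-856,-680,-638, - 560, - 518, - 506, 109/2,  138,211,508 , 926 , 935,990 ]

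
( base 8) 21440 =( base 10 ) 8992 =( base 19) 15H5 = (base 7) 35134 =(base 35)7BW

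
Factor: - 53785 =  - 5^1*31^1*347^1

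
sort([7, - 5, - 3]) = [ -5, - 3,  7]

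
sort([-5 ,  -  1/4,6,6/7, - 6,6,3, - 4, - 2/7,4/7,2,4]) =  [ - 6 , - 5, - 4,  -  2/7, - 1/4,4/7,6/7,2,3,4 , 6,6] 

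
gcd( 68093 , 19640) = 1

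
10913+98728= 109641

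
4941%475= 191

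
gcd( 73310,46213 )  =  1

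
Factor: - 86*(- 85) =7310 = 2^1*5^1*17^1*43^1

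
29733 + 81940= 111673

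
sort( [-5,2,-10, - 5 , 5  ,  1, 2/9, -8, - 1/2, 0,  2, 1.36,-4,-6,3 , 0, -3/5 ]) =[-10 , - 8, - 6, - 5,-5,- 4, - 3/5,  -  1/2, 0,  0,2/9,1, 1.36,  2, 2, 3, 5 ]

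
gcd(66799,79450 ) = 1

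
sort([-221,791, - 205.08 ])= [  -  221,-205.08,791] 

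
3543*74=262182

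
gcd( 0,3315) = 3315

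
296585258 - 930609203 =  - 634023945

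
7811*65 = 507715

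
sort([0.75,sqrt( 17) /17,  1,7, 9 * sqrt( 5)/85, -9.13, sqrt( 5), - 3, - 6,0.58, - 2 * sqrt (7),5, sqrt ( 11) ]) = [ - 9.13,-6,-2 * sqrt(7), - 3, 9*sqrt( 5)/85, sqrt(17) /17, 0.58, 0.75, 1, sqrt( 5), sqrt( 11),5,7]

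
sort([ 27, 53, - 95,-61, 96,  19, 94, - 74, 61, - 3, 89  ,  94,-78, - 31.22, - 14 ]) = [  -  95, - 78,-74 , - 61, -31.22, - 14, - 3,19 , 27,  53 , 61, 89, 94, 94, 96 ]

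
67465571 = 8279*8149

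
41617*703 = 29256751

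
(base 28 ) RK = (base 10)776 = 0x308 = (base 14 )3D6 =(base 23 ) 1ah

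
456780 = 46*9930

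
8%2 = 0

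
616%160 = 136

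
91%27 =10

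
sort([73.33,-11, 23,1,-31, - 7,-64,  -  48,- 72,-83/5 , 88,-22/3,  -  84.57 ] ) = [-84.57,-72, - 64, - 48,-31, - 83/5, - 11, - 22/3,-7,1, 23,  73.33,  88 ] 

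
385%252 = 133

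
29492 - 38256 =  - 8764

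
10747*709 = 7619623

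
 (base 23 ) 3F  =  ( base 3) 10010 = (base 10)84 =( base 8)124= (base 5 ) 314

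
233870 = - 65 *( - 3598)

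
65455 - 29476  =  35979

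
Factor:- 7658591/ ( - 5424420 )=2^( - 2 )*3^( - 1 )*5^( - 1 )*90407^( - 1)*7658591^1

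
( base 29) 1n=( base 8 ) 64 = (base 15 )37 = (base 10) 52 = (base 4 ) 310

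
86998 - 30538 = 56460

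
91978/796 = 45989/398 = 115.55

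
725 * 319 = 231275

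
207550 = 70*2965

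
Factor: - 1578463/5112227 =- 19^1*43^( -1)*61^ (-1)*1949^( - 1)*83077^1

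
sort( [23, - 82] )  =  [ - 82, 23] 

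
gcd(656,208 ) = 16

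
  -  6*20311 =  - 121866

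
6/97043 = 6/97043= 0.00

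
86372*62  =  5355064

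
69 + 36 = 105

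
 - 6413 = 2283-8696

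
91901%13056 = 509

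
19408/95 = 19408/95 = 204.29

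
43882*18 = 789876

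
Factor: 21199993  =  41^1*517073^1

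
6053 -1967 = 4086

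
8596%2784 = 244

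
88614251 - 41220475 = 47393776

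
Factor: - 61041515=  - 5^1* 12208303^1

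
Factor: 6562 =2^1*17^1*193^1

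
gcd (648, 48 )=24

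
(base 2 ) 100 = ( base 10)4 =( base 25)4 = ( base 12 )4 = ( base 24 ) 4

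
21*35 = 735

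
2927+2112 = 5039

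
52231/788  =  52231/788 =66.28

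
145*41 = 5945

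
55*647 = 35585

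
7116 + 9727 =16843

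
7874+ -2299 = 5575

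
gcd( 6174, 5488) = 686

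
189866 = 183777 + 6089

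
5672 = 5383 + 289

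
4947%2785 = 2162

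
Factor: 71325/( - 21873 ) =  - 75/23 = - 3^1*5^2*23^( - 1 )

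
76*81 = 6156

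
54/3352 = 27/1676=0.02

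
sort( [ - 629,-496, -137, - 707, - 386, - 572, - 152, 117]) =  [-707, - 629,-572, - 496, - 386, - 152, - 137, 117]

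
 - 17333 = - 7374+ - 9959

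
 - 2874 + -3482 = -6356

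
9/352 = 9/352 = 0.03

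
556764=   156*3569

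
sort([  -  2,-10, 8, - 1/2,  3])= [-10, - 2, - 1/2 , 3,8 ] 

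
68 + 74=142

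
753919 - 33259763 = - 32505844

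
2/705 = 2/705= 0.00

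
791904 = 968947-177043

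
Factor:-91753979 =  -337^1 * 272267^1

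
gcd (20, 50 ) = 10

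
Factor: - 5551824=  - 2^4*3^1 * 115663^1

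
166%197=166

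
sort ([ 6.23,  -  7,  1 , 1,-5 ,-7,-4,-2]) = [ - 7, - 7, - 5, - 4,-2, 1, 1, 6.23] 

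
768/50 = 15+9/25 = 15.36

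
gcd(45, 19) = 1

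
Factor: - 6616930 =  - 2^1*5^1*29^1*22817^1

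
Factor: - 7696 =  - 2^4*13^1*37^1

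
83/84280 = 83/84280  =  0.00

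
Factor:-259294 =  - 2^1*7^1*18521^1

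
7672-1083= 6589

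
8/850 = 4/425 = 0.01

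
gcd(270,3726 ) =54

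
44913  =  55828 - 10915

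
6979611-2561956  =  4417655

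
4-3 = 1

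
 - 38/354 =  - 1 + 158/177 = - 0.11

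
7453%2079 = 1216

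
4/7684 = 1/1921 = 0.00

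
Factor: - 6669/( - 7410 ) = 9/10 = 2^( - 1) * 3^2*5^( - 1)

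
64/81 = 64/81 =0.79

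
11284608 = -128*( - 88161)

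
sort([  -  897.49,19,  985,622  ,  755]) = [ - 897.49,19,622, 755,  985]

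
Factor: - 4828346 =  - 2^1*179^1*13487^1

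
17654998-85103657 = -67448659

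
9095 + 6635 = 15730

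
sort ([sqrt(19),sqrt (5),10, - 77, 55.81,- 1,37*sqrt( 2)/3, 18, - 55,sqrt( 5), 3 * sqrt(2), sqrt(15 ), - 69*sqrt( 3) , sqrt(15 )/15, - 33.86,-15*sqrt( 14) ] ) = [ - 69*sqrt(3), - 77, - 15*sqrt(14), - 55, - 33.86,-1, sqrt(15 ) /15 , sqrt(5),sqrt( 5), sqrt( 15),3*sqrt(2 ),sqrt( 19), 10, 37*sqrt( 2)/3, 18 , 55.81]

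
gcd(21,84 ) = 21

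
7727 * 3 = 23181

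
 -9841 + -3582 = - 13423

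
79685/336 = 79685/336= 237.16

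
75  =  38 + 37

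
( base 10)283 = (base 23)C7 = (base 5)2113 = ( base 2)100011011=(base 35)83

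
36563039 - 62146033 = -25582994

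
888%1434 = 888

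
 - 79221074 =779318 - 80000392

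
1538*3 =4614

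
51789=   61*849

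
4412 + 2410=6822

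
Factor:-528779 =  - 528779^1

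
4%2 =0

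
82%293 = 82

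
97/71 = 1+26/71 = 1.37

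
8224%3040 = 2144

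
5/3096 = 5/3096=0.00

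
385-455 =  - 70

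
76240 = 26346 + 49894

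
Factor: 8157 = 3^1*2719^1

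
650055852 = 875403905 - 225348053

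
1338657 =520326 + 818331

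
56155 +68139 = 124294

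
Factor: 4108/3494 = 2^1*13^1*79^1 *1747^ ( -1) = 2054/1747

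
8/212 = 2/53  =  0.04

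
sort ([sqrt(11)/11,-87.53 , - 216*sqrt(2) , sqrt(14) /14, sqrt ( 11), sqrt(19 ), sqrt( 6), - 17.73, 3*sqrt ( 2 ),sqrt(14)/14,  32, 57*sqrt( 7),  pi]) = [ - 216 * sqrt(  2 ), - 87.53, - 17.73, sqrt(14) /14,sqrt(14)/14,sqrt ( 11 ) /11 , sqrt ( 6), pi , sqrt( 11) , 3 * sqrt(2),sqrt( 19),32, 57*sqrt( 7 )] 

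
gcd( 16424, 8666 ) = 2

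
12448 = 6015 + 6433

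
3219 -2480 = 739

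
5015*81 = 406215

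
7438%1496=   1454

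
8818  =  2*4409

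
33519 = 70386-36867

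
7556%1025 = 381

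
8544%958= 880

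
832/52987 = 832/52987 = 0.02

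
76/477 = 76/477=0.16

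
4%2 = 0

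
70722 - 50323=20399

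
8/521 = 8/521 = 0.02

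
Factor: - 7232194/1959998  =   - 17^( - 2 )*29^1 * 3391^ (- 1)*124693^1 = -3616097/979999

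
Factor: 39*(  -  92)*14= - 50232 = - 2^3*3^1 * 7^1*13^1*23^1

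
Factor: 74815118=2^1*7^1*53^1*100829^1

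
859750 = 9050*95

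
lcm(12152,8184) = 401016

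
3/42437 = 3/42437 = 0.00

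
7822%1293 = 64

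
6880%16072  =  6880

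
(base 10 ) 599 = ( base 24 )10N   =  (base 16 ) 257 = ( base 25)NO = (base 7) 1514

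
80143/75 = 80143/75 = 1068.57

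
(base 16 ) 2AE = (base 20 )1E6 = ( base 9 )842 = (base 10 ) 686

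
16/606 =8/303 = 0.03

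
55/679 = 55/679  =  0.08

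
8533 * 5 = 42665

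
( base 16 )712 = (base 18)5AA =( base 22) 3g6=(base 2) 11100010010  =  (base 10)1810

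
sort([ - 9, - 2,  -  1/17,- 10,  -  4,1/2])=[ - 10, - 9, - 4, - 2, - 1/17 , 1/2]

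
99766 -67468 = 32298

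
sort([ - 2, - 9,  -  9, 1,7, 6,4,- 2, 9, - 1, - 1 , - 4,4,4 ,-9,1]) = [ - 9, - 9,  -  9, - 4, - 2, - 2, - 1, - 1, 1,1,4,  4 , 4,6, 7,  9]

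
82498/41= 2012+6/41   =  2012.15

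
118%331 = 118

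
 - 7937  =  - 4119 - 3818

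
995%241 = 31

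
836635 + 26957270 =27793905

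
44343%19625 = 5093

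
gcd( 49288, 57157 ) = 61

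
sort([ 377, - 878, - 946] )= [ - 946, - 878,377]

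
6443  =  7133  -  690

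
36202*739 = 26753278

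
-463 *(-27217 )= 12601471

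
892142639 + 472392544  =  1364535183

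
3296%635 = 121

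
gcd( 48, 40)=8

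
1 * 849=849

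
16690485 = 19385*861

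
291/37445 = 291/37445 = 0.01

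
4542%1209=915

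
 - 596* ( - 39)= 23244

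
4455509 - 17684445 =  - 13228936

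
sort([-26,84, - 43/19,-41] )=[-41, - 26,- 43/19 , 84 ] 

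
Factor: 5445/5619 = 1815/1873 = 3^1*5^1*11^2*1873^(-1 ) 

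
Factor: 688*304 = 2^8* 19^1 *43^1= 209152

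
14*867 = 12138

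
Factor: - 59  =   - 59^1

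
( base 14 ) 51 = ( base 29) 2d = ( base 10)71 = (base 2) 1000111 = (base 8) 107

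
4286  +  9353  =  13639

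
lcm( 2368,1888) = 139712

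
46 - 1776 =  - 1730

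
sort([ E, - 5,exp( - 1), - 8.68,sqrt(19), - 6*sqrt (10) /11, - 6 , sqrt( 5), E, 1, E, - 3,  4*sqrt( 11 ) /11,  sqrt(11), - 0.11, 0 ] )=[-8.68, - 6, - 5, - 3, - 6*sqrt( 10) /11,  -  0.11 , 0,exp (-1 ),1 , 4* sqrt(11) /11, sqrt(5), E,  E, E,sqrt ( 11) , sqrt(19)]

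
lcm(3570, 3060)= 21420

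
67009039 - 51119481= 15889558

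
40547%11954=4685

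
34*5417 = 184178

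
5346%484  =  22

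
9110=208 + 8902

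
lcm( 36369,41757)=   1127439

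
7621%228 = 97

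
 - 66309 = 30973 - 97282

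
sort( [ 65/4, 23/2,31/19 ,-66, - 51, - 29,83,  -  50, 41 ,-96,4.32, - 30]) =[ - 96 , - 66, - 51, - 50 ,-30, - 29,31/19, 4.32,23/2 , 65/4, 41,83 ] 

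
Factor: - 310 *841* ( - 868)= 226296280 = 2^3*5^1*7^1*29^2*31^2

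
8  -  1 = 7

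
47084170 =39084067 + 8000103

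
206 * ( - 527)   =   - 108562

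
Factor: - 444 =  - 2^2 *3^1*37^1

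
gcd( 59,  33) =1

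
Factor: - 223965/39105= - 3^2*7^1*11^(-1 ) = - 63/11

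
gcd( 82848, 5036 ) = 4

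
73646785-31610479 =42036306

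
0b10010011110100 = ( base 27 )cqa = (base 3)110222101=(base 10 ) 9460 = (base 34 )868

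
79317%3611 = 3486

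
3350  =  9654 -6304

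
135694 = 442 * 307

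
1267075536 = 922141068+344934468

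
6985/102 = 6985/102 = 68.48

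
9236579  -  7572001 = 1664578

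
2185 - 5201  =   - 3016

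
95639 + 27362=123001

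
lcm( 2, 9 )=18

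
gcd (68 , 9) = 1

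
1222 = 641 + 581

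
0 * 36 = 0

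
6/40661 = 6/40661  =  0.00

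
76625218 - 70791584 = 5833634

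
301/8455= 301/8455 = 0.04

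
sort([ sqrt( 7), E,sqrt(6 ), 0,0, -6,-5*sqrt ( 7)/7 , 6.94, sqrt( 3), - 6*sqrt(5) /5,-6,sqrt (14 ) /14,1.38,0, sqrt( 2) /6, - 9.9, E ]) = [-9.9,-6, - 6,-6*sqrt( 5 ) /5,  -  5 *sqrt( 7) /7,0, 0, 0,  sqrt( 2)/6,sqrt (14 )/14, 1.38, sqrt( 3 ), sqrt ( 6),sqrt( 7),  E, E, 6.94] 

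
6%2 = 0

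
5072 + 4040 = 9112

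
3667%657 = 382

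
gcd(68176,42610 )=8522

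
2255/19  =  2255/19 = 118.68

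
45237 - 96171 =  - 50934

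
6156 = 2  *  3078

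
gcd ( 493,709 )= 1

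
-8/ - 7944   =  1/993  =  0.00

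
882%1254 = 882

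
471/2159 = 471/2159= 0.22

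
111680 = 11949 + 99731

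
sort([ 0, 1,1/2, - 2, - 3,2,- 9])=[-9, - 3, - 2, 0, 1/2,1 , 2 ]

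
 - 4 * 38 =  - 152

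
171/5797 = 171/5797 = 0.03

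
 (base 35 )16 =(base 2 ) 101001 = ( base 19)23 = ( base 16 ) 29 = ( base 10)41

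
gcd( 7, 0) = 7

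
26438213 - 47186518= - 20748305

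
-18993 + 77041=58048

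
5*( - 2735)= - 13675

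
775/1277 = 775/1277 = 0.61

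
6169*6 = 37014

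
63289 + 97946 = 161235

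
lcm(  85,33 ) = 2805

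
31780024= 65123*488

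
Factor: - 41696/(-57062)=2^4*103^(-1)*277^( - 1) * 1303^1 = 20848/28531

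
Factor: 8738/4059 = 2^1 * 3^( - 2 )*11^( - 1)*17^1*41^ (-1 ) *257^1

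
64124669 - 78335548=-14210879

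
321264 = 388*828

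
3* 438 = 1314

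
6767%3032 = 703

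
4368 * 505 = 2205840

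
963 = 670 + 293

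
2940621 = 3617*813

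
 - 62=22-84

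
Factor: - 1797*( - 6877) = 12357969 = 3^1*13^1*23^2  *  599^1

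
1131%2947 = 1131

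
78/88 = 39/44 = 0.89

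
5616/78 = 72 = 72.00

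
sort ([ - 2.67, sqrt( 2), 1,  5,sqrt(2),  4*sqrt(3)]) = [ - 2.67, 1 , sqrt( 2),sqrt(2), 5, 4*sqrt( 3)] 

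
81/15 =5 + 2/5=5.40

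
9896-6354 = 3542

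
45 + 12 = 57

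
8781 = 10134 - 1353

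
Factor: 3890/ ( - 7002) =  -5/9 =-  3^(-2)*5^1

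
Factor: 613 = 613^1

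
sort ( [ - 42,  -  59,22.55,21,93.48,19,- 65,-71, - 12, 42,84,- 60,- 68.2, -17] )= [ - 71, - 68.2 , - 65,-60, - 59,-42,-17,- 12,19,21,22.55,  42, 84,93.48 ]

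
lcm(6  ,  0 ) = 0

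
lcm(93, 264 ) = 8184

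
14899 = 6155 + 8744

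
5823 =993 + 4830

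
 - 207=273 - 480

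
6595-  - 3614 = 10209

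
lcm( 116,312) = 9048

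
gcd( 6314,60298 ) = 14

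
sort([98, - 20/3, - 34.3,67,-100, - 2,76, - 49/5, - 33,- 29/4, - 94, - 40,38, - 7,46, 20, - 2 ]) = [ - 100, - 94, - 40,-34.3, - 33, - 49/5, - 29/4,  -  7, - 20/3,-2, - 2,20, 38,46, 67,76,98 ] 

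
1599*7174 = 11471226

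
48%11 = 4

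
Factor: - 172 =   -  2^2*43^1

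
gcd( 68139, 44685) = 9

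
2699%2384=315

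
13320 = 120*111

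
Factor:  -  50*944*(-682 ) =32190400 = 2^6 * 5^2*11^1*31^1 * 59^1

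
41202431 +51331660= 92534091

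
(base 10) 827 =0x33b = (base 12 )58b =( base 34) OB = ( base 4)30323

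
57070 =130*439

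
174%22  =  20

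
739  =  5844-5105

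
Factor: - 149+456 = 307 = 307^1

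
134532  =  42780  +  91752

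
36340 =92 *395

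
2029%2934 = 2029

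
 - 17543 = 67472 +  - 85015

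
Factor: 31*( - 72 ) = - 2^3 * 3^2*31^1  =  -2232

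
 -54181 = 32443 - 86624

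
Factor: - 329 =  - 7^1*47^1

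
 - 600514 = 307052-907566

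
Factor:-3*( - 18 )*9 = 486 = 2^1*3^5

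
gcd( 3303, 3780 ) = 9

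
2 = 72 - 70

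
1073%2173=1073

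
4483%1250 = 733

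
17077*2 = 34154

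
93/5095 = 93/5095= 0.02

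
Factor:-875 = - 5^3*  7^1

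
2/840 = 1/420  =  0.00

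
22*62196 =1368312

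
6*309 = 1854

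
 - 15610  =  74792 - 90402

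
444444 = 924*481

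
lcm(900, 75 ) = 900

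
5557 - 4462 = 1095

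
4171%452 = 103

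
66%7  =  3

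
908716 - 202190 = 706526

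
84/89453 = 12/12779 = 0.00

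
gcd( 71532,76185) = 9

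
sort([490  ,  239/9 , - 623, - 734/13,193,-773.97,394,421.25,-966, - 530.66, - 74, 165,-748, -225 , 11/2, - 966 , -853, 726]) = [ - 966,-966, - 853,  -  773.97, - 748, - 623, - 530.66,-225,  -  74,  -  734/13,11/2, 239/9, 165,  193,394,421.25,490,726 ] 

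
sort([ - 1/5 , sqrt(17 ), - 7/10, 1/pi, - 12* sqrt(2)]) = [-12 * sqrt(2 ),-7/10, - 1/5, 1/pi, sqrt( 17) ]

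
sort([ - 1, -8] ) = [ - 8, - 1 ]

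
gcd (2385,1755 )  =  45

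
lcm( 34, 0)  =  0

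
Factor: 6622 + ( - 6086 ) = 536 = 2^3*67^1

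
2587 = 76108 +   -  73521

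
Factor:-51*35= - 1785 = -3^1*5^1*7^1*17^1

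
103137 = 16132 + 87005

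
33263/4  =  33263/4 = 8315.75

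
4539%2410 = 2129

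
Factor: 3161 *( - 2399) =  - 7583239 =-29^1*109^1*2399^1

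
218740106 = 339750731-121010625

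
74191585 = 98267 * 755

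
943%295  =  58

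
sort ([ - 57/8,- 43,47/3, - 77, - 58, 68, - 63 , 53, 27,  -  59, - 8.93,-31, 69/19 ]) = [-77, - 63, - 59, - 58,  -  43, - 31, -8.93, - 57/8,69/19 , 47/3,  27, 53,68] 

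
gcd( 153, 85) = 17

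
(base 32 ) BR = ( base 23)GB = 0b101111011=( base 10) 379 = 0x17B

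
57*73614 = 4195998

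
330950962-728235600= -397284638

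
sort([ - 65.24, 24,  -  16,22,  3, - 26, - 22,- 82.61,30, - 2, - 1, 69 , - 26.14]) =[ - 82.61, - 65.24, - 26.14, - 26 , - 22,- 16, - 2, - 1,  3,22 , 24,30, 69]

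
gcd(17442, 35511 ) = 57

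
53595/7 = 7656 + 3/7 = 7656.43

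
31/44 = 31/44 = 0.70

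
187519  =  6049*31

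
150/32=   4 + 11/16 = 4.69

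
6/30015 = 2/10005= 0.00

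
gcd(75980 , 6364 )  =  4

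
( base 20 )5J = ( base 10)119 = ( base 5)434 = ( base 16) 77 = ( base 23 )54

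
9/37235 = 9/37235 = 0.00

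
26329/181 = 145+84/181 = 145.46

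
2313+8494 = 10807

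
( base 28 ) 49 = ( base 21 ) 5G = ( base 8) 171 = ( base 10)121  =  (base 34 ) 3j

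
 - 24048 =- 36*668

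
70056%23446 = 23164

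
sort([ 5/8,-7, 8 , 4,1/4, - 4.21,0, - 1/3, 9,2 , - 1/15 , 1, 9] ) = [ - 7,-4.21, -1/3 ,  -  1/15,0, 1/4,5/8,1, 2, 4,8, 9, 9]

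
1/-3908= - 1 + 3907/3908 = -0.00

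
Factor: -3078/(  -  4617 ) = 2/3  =  2^1*3^(-1)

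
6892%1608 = 460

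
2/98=1/49=0.02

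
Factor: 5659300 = 2^2*5^2*17^1 * 3329^1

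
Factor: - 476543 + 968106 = 379^1*1297^1 = 491563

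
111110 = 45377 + 65733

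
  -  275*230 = - 63250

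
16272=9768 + 6504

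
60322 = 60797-475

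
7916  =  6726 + 1190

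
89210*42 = 3746820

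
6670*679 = 4528930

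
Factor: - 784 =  - 2^4*7^2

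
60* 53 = 3180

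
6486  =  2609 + 3877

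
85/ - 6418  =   - 85/6418 = -0.01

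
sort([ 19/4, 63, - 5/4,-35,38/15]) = [- 35, - 5/4, 38/15, 19/4,  63] 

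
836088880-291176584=544912296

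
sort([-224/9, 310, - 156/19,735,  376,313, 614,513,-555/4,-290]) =[ - 290, - 555/4, -224/9, - 156/19,310,313,376,  513,614,735]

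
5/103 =5/103 = 0.05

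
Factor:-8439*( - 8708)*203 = 2^2*3^1*7^2*29^2 *97^1*311^1 =14917822836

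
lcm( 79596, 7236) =79596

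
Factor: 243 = 3^5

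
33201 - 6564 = 26637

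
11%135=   11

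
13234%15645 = 13234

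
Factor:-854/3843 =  - 2/9 = - 2^1*3^(-2)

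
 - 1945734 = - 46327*42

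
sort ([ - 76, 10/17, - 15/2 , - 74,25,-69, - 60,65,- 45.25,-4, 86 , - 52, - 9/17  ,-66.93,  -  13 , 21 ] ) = [-76,-74, - 69,  -  66.93,- 60,-52, - 45.25,-13,- 15/2,-4,-9/17, 10/17 , 21 , 25,  65, 86]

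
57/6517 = 3/343= 0.01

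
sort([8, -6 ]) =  [-6, 8]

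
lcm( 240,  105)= 1680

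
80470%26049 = 2323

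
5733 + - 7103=  -  1370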